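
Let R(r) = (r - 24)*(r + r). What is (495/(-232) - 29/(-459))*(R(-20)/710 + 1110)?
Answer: -8707298161/3780324 ≈ -2303.3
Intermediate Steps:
R(r) = 2*r*(-24 + r) (R(r) = (-24 + r)*(2*r) = 2*r*(-24 + r))
(495/(-232) - 29/(-459))*(R(-20)/710 + 1110) = (495/(-232) - 29/(-459))*((2*(-20)*(-24 - 20))/710 + 1110) = (495*(-1/232) - 29*(-1/459))*((2*(-20)*(-44))*(1/710) + 1110) = (-495/232 + 29/459)*(1760*(1/710) + 1110) = -220477*(176/71 + 1110)/106488 = -220477/106488*78986/71 = -8707298161/3780324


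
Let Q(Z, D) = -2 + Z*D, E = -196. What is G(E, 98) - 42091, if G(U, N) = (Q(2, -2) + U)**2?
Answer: -1287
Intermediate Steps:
Q(Z, D) = -2 + D*Z
G(U, N) = (-6 + U)**2 (G(U, N) = ((-2 - 2*2) + U)**2 = ((-2 - 4) + U)**2 = (-6 + U)**2)
G(E, 98) - 42091 = (-6 - 196)**2 - 42091 = (-202)**2 - 42091 = 40804 - 42091 = -1287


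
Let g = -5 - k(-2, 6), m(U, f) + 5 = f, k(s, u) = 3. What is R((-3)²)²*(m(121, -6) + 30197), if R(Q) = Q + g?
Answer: 30186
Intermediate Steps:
m(U, f) = -5 + f
g = -8 (g = -5 - 1*3 = -5 - 3 = -8)
R(Q) = -8 + Q (R(Q) = Q - 8 = -8 + Q)
R((-3)²)²*(m(121, -6) + 30197) = (-8 + (-3)²)²*((-5 - 6) + 30197) = (-8 + 9)²*(-11 + 30197) = 1²*30186 = 1*30186 = 30186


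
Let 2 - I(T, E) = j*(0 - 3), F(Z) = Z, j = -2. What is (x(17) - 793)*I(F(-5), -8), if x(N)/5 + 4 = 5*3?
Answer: 2952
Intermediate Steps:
I(T, E) = -4 (I(T, E) = 2 - (-2)*(0 - 3) = 2 - (-2)*(-3) = 2 - 1*6 = 2 - 6 = -4)
x(N) = 55 (x(N) = -20 + 5*(5*3) = -20 + 5*15 = -20 + 75 = 55)
(x(17) - 793)*I(F(-5), -8) = (55 - 793)*(-4) = -738*(-4) = 2952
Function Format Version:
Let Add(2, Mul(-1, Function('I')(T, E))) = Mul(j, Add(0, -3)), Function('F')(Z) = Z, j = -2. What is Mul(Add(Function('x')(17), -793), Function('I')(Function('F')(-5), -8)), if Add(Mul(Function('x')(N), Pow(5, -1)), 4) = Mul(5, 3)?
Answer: 2952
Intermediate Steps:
Function('I')(T, E) = -4 (Function('I')(T, E) = Add(2, Mul(-1, Mul(-2, Add(0, -3)))) = Add(2, Mul(-1, Mul(-2, -3))) = Add(2, Mul(-1, 6)) = Add(2, -6) = -4)
Function('x')(N) = 55 (Function('x')(N) = Add(-20, Mul(5, Mul(5, 3))) = Add(-20, Mul(5, 15)) = Add(-20, 75) = 55)
Mul(Add(Function('x')(17), -793), Function('I')(Function('F')(-5), -8)) = Mul(Add(55, -793), -4) = Mul(-738, -4) = 2952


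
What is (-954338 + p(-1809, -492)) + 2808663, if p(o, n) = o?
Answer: 1852516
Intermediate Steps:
(-954338 + p(-1809, -492)) + 2808663 = (-954338 - 1809) + 2808663 = -956147 + 2808663 = 1852516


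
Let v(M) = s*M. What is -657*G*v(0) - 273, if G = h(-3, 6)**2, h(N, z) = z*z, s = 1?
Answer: -273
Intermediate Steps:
h(N, z) = z**2
v(M) = M (v(M) = 1*M = M)
G = 1296 (G = (6**2)**2 = 36**2 = 1296)
-657*G*v(0) - 273 = -851472*0 - 273 = -657*0 - 273 = 0 - 273 = -273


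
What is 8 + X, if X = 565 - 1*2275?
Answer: -1702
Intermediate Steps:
X = -1710 (X = 565 - 2275 = -1710)
8 + X = 8 - 1710 = -1702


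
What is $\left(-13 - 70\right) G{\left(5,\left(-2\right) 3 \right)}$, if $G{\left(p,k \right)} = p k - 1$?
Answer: $2573$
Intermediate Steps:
$G{\left(p,k \right)} = -1 + k p$ ($G{\left(p,k \right)} = k p - 1 = -1 + k p$)
$\left(-13 - 70\right) G{\left(5,\left(-2\right) 3 \right)} = \left(-13 - 70\right) \left(-1 + \left(-2\right) 3 \cdot 5\right) = - 83 \left(-1 - 30\right) = \left(-83\right) \left(-31\right) = 2573$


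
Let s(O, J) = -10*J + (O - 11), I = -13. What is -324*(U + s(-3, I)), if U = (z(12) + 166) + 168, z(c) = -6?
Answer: -143856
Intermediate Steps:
U = 328 (U = (-6 + 166) + 168 = 160 + 168 = 328)
s(O, J) = -11 + O - 10*J (s(O, J) = -10*J + (-11 + O) = -11 + O - 10*J)
-324*(U + s(-3, I)) = -324*(328 + (-11 - 3 - 10*(-13))) = -324*(328 + (-11 - 3 + 130)) = -324*(328 + 116) = -324*444 = -143856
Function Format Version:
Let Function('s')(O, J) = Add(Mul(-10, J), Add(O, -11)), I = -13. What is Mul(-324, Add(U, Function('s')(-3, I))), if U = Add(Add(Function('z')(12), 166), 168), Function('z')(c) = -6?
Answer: -143856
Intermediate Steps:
U = 328 (U = Add(Add(-6, 166), 168) = Add(160, 168) = 328)
Function('s')(O, J) = Add(-11, O, Mul(-10, J)) (Function('s')(O, J) = Add(Mul(-10, J), Add(-11, O)) = Add(-11, O, Mul(-10, J)))
Mul(-324, Add(U, Function('s')(-3, I))) = Mul(-324, Add(328, Add(-11, -3, Mul(-10, -13)))) = Mul(-324, Add(328, Add(-11, -3, 130))) = Mul(-324, Add(328, 116)) = Mul(-324, 444) = -143856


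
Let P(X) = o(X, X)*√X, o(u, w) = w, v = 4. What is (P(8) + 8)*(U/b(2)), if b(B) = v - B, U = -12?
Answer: -48 - 96*√2 ≈ -183.76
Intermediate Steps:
b(B) = 4 - B
P(X) = X^(3/2) (P(X) = X*√X = X^(3/2))
(P(8) + 8)*(U/b(2)) = (8^(3/2) + 8)*(-12/(4 - 1*2)) = (16*√2 + 8)*(-12/(4 - 2)) = (8 + 16*√2)*(-12/2) = (8 + 16*√2)*(-12*½) = (8 + 16*√2)*(-6) = -48 - 96*√2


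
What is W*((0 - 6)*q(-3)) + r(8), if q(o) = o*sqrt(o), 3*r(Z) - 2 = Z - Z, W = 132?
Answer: 2/3 + 2376*I*sqrt(3) ≈ 0.66667 + 4115.4*I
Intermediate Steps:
r(Z) = 2/3 (r(Z) = 2/3 + (Z - Z)/3 = 2/3 + (1/3)*0 = 2/3 + 0 = 2/3)
q(o) = o**(3/2)
W*((0 - 6)*q(-3)) + r(8) = 132*((0 - 6)*(-3)**(3/2)) + 2/3 = 132*(-(-18)*I*sqrt(3)) + 2/3 = 132*(18*I*sqrt(3)) + 2/3 = 2376*I*sqrt(3) + 2/3 = 2/3 + 2376*I*sqrt(3)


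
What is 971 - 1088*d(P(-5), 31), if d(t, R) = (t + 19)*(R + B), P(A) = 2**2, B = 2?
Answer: -824821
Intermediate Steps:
P(A) = 4
d(t, R) = (2 + R)*(19 + t) (d(t, R) = (t + 19)*(R + 2) = (19 + t)*(2 + R) = (2 + R)*(19 + t))
971 - 1088*d(P(-5), 31) = 971 - 1088*(38 + 2*4 + 19*31 + 31*4) = 971 - 1088*(38 + 8 + 589 + 124) = 971 - 1088*759 = 971 - 825792 = -824821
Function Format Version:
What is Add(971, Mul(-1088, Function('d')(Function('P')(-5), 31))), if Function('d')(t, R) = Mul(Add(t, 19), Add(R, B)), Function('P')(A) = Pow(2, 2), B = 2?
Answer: -824821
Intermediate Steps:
Function('P')(A) = 4
Function('d')(t, R) = Mul(Add(2, R), Add(19, t)) (Function('d')(t, R) = Mul(Add(t, 19), Add(R, 2)) = Mul(Add(19, t), Add(2, R)) = Mul(Add(2, R), Add(19, t)))
Add(971, Mul(-1088, Function('d')(Function('P')(-5), 31))) = Add(971, Mul(-1088, Add(38, Mul(2, 4), Mul(19, 31), Mul(31, 4)))) = Add(971, Mul(-1088, Add(38, 8, 589, 124))) = Add(971, Mul(-1088, 759)) = Add(971, -825792) = -824821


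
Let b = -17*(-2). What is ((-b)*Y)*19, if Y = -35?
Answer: 22610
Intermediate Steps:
b = 34
((-b)*Y)*19 = (-1*34*(-35))*19 = -34*(-35)*19 = 1190*19 = 22610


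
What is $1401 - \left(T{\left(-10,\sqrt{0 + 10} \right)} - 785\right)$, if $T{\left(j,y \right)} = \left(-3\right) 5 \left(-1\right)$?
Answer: $2171$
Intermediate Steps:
$T{\left(j,y \right)} = 15$ ($T{\left(j,y \right)} = \left(-15\right) \left(-1\right) = 15$)
$1401 - \left(T{\left(-10,\sqrt{0 + 10} \right)} - 785\right) = 1401 - \left(15 - 785\right) = 1401 - -770 = 1401 + 770 = 2171$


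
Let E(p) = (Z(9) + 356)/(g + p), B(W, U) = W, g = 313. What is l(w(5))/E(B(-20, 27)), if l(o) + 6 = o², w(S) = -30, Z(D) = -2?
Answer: 43657/59 ≈ 739.95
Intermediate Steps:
l(o) = -6 + o²
E(p) = 354/(313 + p) (E(p) = (-2 + 356)/(313 + p) = 354/(313 + p))
l(w(5))/E(B(-20, 27)) = (-6 + (-30)²)/((354/(313 - 20))) = (-6 + 900)/((354/293)) = 894/((354*(1/293))) = 894/(354/293) = 894*(293/354) = 43657/59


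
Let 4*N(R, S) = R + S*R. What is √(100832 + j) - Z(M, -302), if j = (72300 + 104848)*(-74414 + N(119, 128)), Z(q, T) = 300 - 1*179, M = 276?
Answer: -121 + 3*I*√1389148967 ≈ -121.0 + 1.1181e+5*I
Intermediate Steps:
N(R, S) = R/4 + R*S/4 (N(R, S) = (R + S*R)/4 = (R + R*S)/4 = R/4 + R*S/4)
Z(q, T) = 121 (Z(q, T) = 300 - 179 = 121)
j = -12502441535 (j = (72300 + 104848)*(-74414 + (¼)*119*(1 + 128)) = 177148*(-74414 + (¼)*119*129) = 177148*(-74414 + 15351/4) = 177148*(-282305/4) = -12502441535)
√(100832 + j) - Z(M, -302) = √(100832 - 12502441535) - 1*121 = √(-12502340703) - 121 = 3*I*√1389148967 - 121 = -121 + 3*I*√1389148967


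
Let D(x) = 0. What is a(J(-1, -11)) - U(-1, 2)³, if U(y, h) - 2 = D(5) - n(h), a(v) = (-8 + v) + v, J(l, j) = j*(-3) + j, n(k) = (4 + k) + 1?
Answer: 161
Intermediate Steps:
n(k) = 5 + k
J(l, j) = -2*j (J(l, j) = -3*j + j = -2*j)
a(v) = -8 + 2*v
U(y, h) = -3 - h (U(y, h) = 2 + (0 - (5 + h)) = 2 + (0 + (-5 - h)) = 2 + (-5 - h) = -3 - h)
a(J(-1, -11)) - U(-1, 2)³ = (-8 + 2*(-2*(-11))) - (-3 - 1*2)³ = (-8 + 2*22) - (-3 - 2)³ = (-8 + 44) - 1*(-5)³ = 36 - 1*(-125) = 36 + 125 = 161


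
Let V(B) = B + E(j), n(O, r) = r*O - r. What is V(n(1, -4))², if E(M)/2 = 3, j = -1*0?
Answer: 36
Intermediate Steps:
j = 0
E(M) = 6 (E(M) = 2*3 = 6)
n(O, r) = -r + O*r (n(O, r) = O*r - r = -r + O*r)
V(B) = 6 + B (V(B) = B + 6 = 6 + B)
V(n(1, -4))² = (6 - 4*(-1 + 1))² = (6 - 4*0)² = (6 + 0)² = 6² = 36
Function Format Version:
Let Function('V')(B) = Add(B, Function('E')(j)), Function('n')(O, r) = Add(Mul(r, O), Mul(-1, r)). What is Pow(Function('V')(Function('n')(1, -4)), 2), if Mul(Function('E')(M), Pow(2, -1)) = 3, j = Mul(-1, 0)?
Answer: 36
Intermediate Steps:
j = 0
Function('E')(M) = 6 (Function('E')(M) = Mul(2, 3) = 6)
Function('n')(O, r) = Add(Mul(-1, r), Mul(O, r)) (Function('n')(O, r) = Add(Mul(O, r), Mul(-1, r)) = Add(Mul(-1, r), Mul(O, r)))
Function('V')(B) = Add(6, B) (Function('V')(B) = Add(B, 6) = Add(6, B))
Pow(Function('V')(Function('n')(1, -4)), 2) = Pow(Add(6, Mul(-4, Add(-1, 1))), 2) = Pow(Add(6, Mul(-4, 0)), 2) = Pow(Add(6, 0), 2) = Pow(6, 2) = 36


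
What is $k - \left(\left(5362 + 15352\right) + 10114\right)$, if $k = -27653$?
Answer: $-58481$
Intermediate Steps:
$k - \left(\left(5362 + 15352\right) + 10114\right) = -27653 - \left(\left(5362 + 15352\right) + 10114\right) = -27653 - \left(20714 + 10114\right) = -27653 - 30828 = -58481$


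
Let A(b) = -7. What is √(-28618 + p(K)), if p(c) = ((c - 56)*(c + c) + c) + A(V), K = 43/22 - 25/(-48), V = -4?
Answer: I*√8053376158/528 ≈ 169.96*I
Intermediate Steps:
K = 1307/528 (K = 43*(1/22) - 25*(-1/48) = 43/22 + 25/48 = 1307/528 ≈ 2.4754)
p(c) = -7 + c + 2*c*(-56 + c) (p(c) = ((c - 56)*(c + c) + c) - 7 = ((-56 + c)*(2*c) + c) - 7 = (2*c*(-56 + c) + c) - 7 = (c + 2*c*(-56 + c)) - 7 = -7 + c + 2*c*(-56 + c))
√(-28618 + p(K)) = √(-28618 + (-7 - 111*1307/528 + 2*(1307/528)²)) = √(-28618 + (-7 - 48359/176 + 2*(1708249/278784))) = √(-28618 + (-7 - 48359/176 + 1708249/139392)) = √(-28618 - 37567823/139392) = √(-4026688079/139392) = I*√8053376158/528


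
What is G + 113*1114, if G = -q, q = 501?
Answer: 125381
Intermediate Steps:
G = -501 (G = -1*501 = -501)
G + 113*1114 = -501 + 113*1114 = -501 + 125882 = 125381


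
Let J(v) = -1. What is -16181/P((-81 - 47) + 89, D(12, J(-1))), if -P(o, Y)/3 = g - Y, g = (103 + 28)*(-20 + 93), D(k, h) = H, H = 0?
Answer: 16181/28689 ≈ 0.56401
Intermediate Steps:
D(k, h) = 0
g = 9563 (g = 131*73 = 9563)
P(o, Y) = -28689 + 3*Y (P(o, Y) = -3*(9563 - Y) = -28689 + 3*Y)
-16181/P((-81 - 47) + 89, D(12, J(-1))) = -16181/(-28689 + 3*0) = -16181/(-28689 + 0) = -16181/(-28689) = -16181*(-1/28689) = 16181/28689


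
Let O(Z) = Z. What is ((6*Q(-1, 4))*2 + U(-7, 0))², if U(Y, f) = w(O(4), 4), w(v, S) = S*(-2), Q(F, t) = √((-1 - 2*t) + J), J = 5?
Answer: -512 - 384*I ≈ -512.0 - 384.0*I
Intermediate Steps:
Q(F, t) = √(4 - 2*t) (Q(F, t) = √((-1 - 2*t) + 5) = √(4 - 2*t))
w(v, S) = -2*S
U(Y, f) = -8 (U(Y, f) = -2*4 = -8)
((6*Q(-1, 4))*2 + U(-7, 0))² = ((6*√(4 - 2*4))*2 - 8)² = ((6*√(4 - 8))*2 - 8)² = ((6*√(-4))*2 - 8)² = ((6*(2*I))*2 - 8)² = ((12*I)*2 - 8)² = (24*I - 8)² = (-8 + 24*I)²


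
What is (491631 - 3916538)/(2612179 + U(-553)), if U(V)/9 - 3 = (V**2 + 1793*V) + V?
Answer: 3424907/3564251 ≈ 0.96091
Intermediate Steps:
U(V) = 27 + 9*V**2 + 16146*V (U(V) = 27 + 9*((V**2 + 1793*V) + V) = 27 + 9*(V**2 + 1794*V) = 27 + (9*V**2 + 16146*V) = 27 + 9*V**2 + 16146*V)
(491631 - 3916538)/(2612179 + U(-553)) = (491631 - 3916538)/(2612179 + (27 + 9*(-553)**2 + 16146*(-553))) = -3424907/(2612179 + (27 + 9*305809 - 8928738)) = -3424907/(2612179 + (27 + 2752281 - 8928738)) = -3424907/(2612179 - 6176430) = -3424907/(-3564251) = -3424907*(-1/3564251) = 3424907/3564251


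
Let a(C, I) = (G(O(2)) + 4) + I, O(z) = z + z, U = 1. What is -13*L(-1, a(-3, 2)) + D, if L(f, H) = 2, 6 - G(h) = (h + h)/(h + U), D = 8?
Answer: -18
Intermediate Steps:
O(z) = 2*z
G(h) = 6 - 2*h/(1 + h) (G(h) = 6 - (h + h)/(h + 1) = 6 - 2*h/(1 + h))
a(C, I) = 42/5 + I (a(C, I) = (2*(3 + 2*(2*2))/(1 + 2*2) + 4) + I = (2*(3 + 2*4)/(1 + 4) + 4) + I = (2*(3 + 8)/5 + 4) + I = (2*(⅕)*11 + 4) + I = (22/5 + 4) + I = 42/5 + I)
-13*L(-1, a(-3, 2)) + D = -13*2 + 8 = -26 + 8 = -18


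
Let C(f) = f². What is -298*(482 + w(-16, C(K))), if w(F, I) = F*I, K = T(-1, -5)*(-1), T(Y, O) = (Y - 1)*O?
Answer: 333164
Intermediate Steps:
T(Y, O) = O*(-1 + Y) (T(Y, O) = (-1 + Y)*O = O*(-1 + Y))
K = -10 (K = -5*(-1 - 1)*(-1) = -5*(-2)*(-1) = 10*(-1) = -10)
-298*(482 + w(-16, C(K))) = -298*(482 - 16*(-10)²) = -298*(482 - 16*100) = -298*(482 - 1600) = -298*(-1118) = 333164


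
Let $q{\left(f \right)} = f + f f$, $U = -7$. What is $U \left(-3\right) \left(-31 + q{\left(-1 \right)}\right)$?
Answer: $-651$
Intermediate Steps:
$q{\left(f \right)} = f + f^{2}$
$U \left(-3\right) \left(-31 + q{\left(-1 \right)}\right) = \left(-7\right) \left(-3\right) \left(-31 - \left(1 - 1\right)\right) = 21 \left(-31 - 0\right) = 21 \left(-31 + 0\right) = 21 \left(-31\right) = -651$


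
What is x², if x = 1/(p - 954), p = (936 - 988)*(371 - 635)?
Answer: 1/163175076 ≈ 6.1284e-9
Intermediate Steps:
p = 13728 (p = -52*(-264) = 13728)
x = 1/12774 (x = 1/(13728 - 954) = 1/12774 ≈ 7.8284e-5)
x² = (1/12774)² = 1/163175076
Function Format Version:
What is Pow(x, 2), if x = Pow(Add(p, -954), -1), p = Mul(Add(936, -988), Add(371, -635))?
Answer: Rational(1, 163175076) ≈ 6.1284e-9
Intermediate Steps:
p = 13728 (p = Mul(-52, -264) = 13728)
x = Rational(1, 12774) (x = Pow(Add(13728, -954), -1) = Pow(12774, -1) = Rational(1, 12774) ≈ 7.8284e-5)
Pow(x, 2) = Pow(Rational(1, 12774), 2) = Rational(1, 163175076)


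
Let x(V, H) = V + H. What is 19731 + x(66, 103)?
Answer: 19900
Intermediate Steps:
x(V, H) = H + V
19731 + x(66, 103) = 19731 + (103 + 66) = 19731 + 169 = 19900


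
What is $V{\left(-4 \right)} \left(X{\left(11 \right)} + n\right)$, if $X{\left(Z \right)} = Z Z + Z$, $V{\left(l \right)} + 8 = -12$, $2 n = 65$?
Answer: $-3290$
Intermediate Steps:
$n = \frac{65}{2}$ ($n = \frac{1}{2} \cdot 65 = \frac{65}{2} \approx 32.5$)
$V{\left(l \right)} = -20$ ($V{\left(l \right)} = -8 - 12 = -20$)
$X{\left(Z \right)} = Z + Z^{2}$ ($X{\left(Z \right)} = Z^{2} + Z = Z + Z^{2}$)
$V{\left(-4 \right)} \left(X{\left(11 \right)} + n\right) = - 20 \left(11 \left(1 + 11\right) + \frac{65}{2}\right) = - 20 \left(11 \cdot 12 + \frac{65}{2}\right) = - 20 \left(132 + \frac{65}{2}\right) = \left(-20\right) \frac{329}{2} = -3290$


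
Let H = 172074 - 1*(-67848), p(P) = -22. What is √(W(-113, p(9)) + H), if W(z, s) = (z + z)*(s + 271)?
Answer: 4*√11478 ≈ 428.54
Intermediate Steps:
H = 239922 (H = 172074 + 67848 = 239922)
W(z, s) = 2*z*(271 + s) (W(z, s) = (2*z)*(271 + s) = 2*z*(271 + s))
√(W(-113, p(9)) + H) = √(2*(-113)*(271 - 22) + 239922) = √(2*(-113)*249 + 239922) = √(-56274 + 239922) = √183648 = 4*√11478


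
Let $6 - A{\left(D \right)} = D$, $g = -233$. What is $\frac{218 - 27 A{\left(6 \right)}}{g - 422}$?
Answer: $- \frac{218}{655} \approx -0.33282$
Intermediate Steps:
$A{\left(D \right)} = 6 - D$
$\frac{218 - 27 A{\left(6 \right)}}{g - 422} = \frac{218 - 27 \left(6 - 6\right)}{-233 - 422} = \frac{218 - 27 \left(6 - 6\right)}{-655} = \left(218 - 0\right) \left(- \frac{1}{655}\right) = \left(218 + 0\right) \left(- \frac{1}{655}\right) = 218 \left(- \frac{1}{655}\right) = - \frac{218}{655}$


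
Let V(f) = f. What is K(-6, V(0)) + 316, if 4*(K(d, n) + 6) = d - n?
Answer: 617/2 ≈ 308.50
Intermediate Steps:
K(d, n) = -6 - n/4 + d/4 (K(d, n) = -6 + (d - n)/4 = -6 + (-n/4 + d/4) = -6 - n/4 + d/4)
K(-6, V(0)) + 316 = (-6 - 1/4*0 + (1/4)*(-6)) + 316 = (-6 + 0 - 3/2) + 316 = -15/2 + 316 = 617/2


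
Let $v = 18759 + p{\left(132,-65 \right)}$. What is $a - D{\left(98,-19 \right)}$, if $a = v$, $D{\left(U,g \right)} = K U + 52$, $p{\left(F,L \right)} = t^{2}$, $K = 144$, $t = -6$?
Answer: $4631$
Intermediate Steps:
$p{\left(F,L \right)} = 36$ ($p{\left(F,L \right)} = \left(-6\right)^{2} = 36$)
$D{\left(U,g \right)} = 52 + 144 U$ ($D{\left(U,g \right)} = 144 U + 52 = 52 + 144 U$)
$v = 18795$ ($v = 18759 + 36 = 18795$)
$a = 18795$
$a - D{\left(98,-19 \right)} = 18795 - \left(52 + 144 \cdot 98\right) = 18795 - \left(52 + 14112\right) = 18795 - 14164 = 4631$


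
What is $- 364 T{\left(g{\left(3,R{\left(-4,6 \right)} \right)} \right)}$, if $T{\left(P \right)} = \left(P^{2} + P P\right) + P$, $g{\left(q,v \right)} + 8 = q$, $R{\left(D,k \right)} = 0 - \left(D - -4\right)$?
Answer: $-16380$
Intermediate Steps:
$R{\left(D,k \right)} = -4 - D$ ($R{\left(D,k \right)} = 0 - \left(D + 4\right) = 0 - \left(4 + D\right) = -4 - D$)
$g{\left(q,v \right)} = -8 + q$
$T{\left(P \right)} = P + 2 P^{2}$ ($T{\left(P \right)} = \left(P^{2} + P^{2}\right) + P = 2 P^{2} + P = P + 2 P^{2}$)
$- 364 T{\left(g{\left(3,R{\left(-4,6 \right)} \right)} \right)} = - 364 \left(-8 + 3\right) \left(1 + 2 \left(-8 + 3\right)\right) = - 364 \left(- 5 \left(1 + 2 \left(-5\right)\right)\right) = - 364 \left(- 5 \left(1 - 10\right)\right) = - 364 \left(\left(-5\right) \left(-9\right)\right) = \left(-364\right) 45 = -16380$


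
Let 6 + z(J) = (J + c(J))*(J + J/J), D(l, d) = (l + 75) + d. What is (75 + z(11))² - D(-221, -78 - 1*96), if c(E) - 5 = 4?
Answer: 95801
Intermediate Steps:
c(E) = 9 (c(E) = 5 + 4 = 9)
D(l, d) = 75 + d + l (D(l, d) = (75 + l) + d = 75 + d + l)
z(J) = -6 + (1 + J)*(9 + J) (z(J) = -6 + (J + 9)*(J + J/J) = -6 + (9 + J)*(J + 1) = -6 + (9 + J)*(1 + J) = -6 + (1 + J)*(9 + J))
(75 + z(11))² - D(-221, -78 - 1*96) = (75 + (3 + 11² + 10*11))² - (75 + (-78 - 1*96) - 221) = (75 + (3 + 121 + 110))² - (75 + (-78 - 96) - 221) = (75 + 234)² - (75 - 174 - 221) = 309² - 1*(-320) = 95481 + 320 = 95801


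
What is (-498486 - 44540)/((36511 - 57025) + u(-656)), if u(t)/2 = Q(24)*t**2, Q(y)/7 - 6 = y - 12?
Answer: -271513/54212079 ≈ -0.0050083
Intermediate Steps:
Q(y) = -42 + 7*y (Q(y) = 42 + 7*(y - 12) = 42 + 7*(-12 + y) = 42 + (-84 + 7*y) = -42 + 7*y)
u(t) = 252*t**2 (u(t) = 2*((-42 + 7*24)*t**2) = 2*((-42 + 168)*t**2) = 2*(126*t**2) = 252*t**2)
(-498486 - 44540)/((36511 - 57025) + u(-656)) = (-498486 - 44540)/((36511 - 57025) + 252*(-656)**2) = -543026/(-20514 + 252*430336) = -543026/(-20514 + 108444672) = -543026/108424158 = -543026*1/108424158 = -271513/54212079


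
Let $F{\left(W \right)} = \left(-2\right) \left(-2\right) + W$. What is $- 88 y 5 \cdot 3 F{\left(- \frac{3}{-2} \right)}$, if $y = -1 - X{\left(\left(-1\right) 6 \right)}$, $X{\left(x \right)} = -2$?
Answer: $-7260$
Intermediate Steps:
$y = 1$ ($y = -1 - -2 = -1 + 2 = 1$)
$F{\left(W \right)} = 4 + W$
$- 88 y 5 \cdot 3 F{\left(- \frac{3}{-2} \right)} = - 88 \cdot 1 \cdot 5 \cdot 3 \left(4 - \frac{3}{-2}\right) = - 88 \cdot 5 \cdot 3 \left(4 - - \frac{3}{2}\right) = \left(-88\right) 15 \left(4 + \frac{3}{2}\right) = \left(-1320\right) \frac{11}{2} = -7260$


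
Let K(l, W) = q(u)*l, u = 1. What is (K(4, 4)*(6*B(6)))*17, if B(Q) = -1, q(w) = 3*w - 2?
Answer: -408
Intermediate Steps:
q(w) = -2 + 3*w
K(l, W) = l (K(l, W) = (-2 + 3*1)*l = (-2 + 3)*l = 1*l = l)
(K(4, 4)*(6*B(6)))*17 = (4*(6*(-1)))*17 = (4*(-6))*17 = -24*17 = -408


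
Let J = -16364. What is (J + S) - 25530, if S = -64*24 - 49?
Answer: -43479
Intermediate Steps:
S = -1585 (S = -1536 - 49 = -1585)
(J + S) - 25530 = (-16364 - 1585) - 25530 = -17949 - 25530 = -43479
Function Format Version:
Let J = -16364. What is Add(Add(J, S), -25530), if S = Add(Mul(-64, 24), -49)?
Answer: -43479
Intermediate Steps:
S = -1585 (S = Add(-1536, -49) = -1585)
Add(Add(J, S), -25530) = Add(Add(-16364, -1585), -25530) = Add(-17949, -25530) = -43479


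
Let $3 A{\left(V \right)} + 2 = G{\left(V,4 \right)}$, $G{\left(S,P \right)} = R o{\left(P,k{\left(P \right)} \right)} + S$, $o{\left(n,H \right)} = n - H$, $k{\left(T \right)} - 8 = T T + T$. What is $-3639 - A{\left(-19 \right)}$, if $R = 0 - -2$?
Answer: $-3616$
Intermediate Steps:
$k{\left(T \right)} = 8 + T + T^{2}$ ($k{\left(T \right)} = 8 + \left(T T + T\right) = 8 + \left(T^{2} + T\right) = 8 + \left(T + T^{2}\right) = 8 + T + T^{2}$)
$R = 2$ ($R = 0 + 2 = 2$)
$G{\left(S,P \right)} = -16 + S - 2 P^{2}$ ($G{\left(S,P \right)} = 2 \left(P - \left(8 + P + P^{2}\right)\right) + S = 2 \left(-8 - P^{2}\right) + S = \left(-16 - 2 P^{2}\right) + S = -16 + S - 2 P^{2}$)
$A{\left(V \right)} = - \frac{50}{3} + \frac{V}{3}$ ($A{\left(V \right)} = - \frac{2}{3} + \frac{-16 + V - 2 \cdot 4^{2}}{3} = - \frac{2}{3} + \frac{-16 + V - 32}{3} = - \frac{2}{3} + \frac{-48 + V}{3} = - \frac{2}{3} + \left(-16 + \frac{V}{3}\right) = - \frac{50}{3} + \frac{V}{3}$)
$-3639 - A{\left(-19 \right)} = -3639 - \left(- \frac{50}{3} + \frac{1}{3} \left(-19\right)\right) = -3639 - \left(- \frac{50}{3} - \frac{19}{3}\right) = -3639 - -23 = -3639 + 23 = -3616$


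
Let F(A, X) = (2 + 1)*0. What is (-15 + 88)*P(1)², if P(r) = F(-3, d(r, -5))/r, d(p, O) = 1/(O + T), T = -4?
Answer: 0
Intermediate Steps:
d(p, O) = 1/(-4 + O) (d(p, O) = 1/(O - 4) = 1/(-4 + O))
F(A, X) = 0 (F(A, X) = 3*0 = 0)
P(r) = 0 (P(r) = 0/r = 0)
(-15 + 88)*P(1)² = (-15 + 88)*0² = 73*0 = 0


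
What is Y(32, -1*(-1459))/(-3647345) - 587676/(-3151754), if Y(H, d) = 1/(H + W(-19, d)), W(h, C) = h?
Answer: 13932469705553/74720972255345 ≈ 0.18646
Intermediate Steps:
Y(H, d) = 1/(-19 + H) (Y(H, d) = 1/(H - 19) = 1/(-19 + H))
Y(32, -1*(-1459))/(-3647345) - 587676/(-3151754) = 1/((-19 + 32)*(-3647345)) - 587676/(-3151754) = -1/3647345/13 - 587676*(-1/3151754) = (1/13)*(-1/3647345) + 293838/1575877 = -1/47415485 + 293838/1575877 = 13932469705553/74720972255345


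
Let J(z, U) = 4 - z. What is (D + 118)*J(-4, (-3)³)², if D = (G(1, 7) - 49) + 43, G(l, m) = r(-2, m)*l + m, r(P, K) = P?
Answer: 7488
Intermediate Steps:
G(l, m) = m - 2*l (G(l, m) = -2*l + m = m - 2*l)
D = -1 (D = ((7 - 2*1) - 49) + 43 = ((7 - 2) - 49) + 43 = (5 - 49) + 43 = -44 + 43 = -1)
(D + 118)*J(-4, (-3)³)² = (-1 + 118)*(4 - 1*(-4))² = 117*(4 + 4)² = 117*8² = 117*64 = 7488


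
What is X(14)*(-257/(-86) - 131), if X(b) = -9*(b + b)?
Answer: 1387134/43 ≈ 32259.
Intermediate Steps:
X(b) = -18*b
X(14)*(-257/(-86) - 131) = (-18*14)*(-257/(-86) - 131) = -252*(-257*(-1/86) - 131) = -252*(257/86 - 131) = -252*(-11009/86) = 1387134/43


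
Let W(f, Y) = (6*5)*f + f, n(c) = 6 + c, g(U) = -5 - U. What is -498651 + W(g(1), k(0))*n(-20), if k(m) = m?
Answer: -496047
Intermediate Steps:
W(f, Y) = 31*f (W(f, Y) = 30*f + f = 31*f)
-498651 + W(g(1), k(0))*n(-20) = -498651 + (31*(-5 - 1*1))*(6 - 20) = -498651 + (31*(-5 - 1))*(-14) = -498651 + (31*(-6))*(-14) = -498651 - 186*(-14) = -498651 + 2604 = -496047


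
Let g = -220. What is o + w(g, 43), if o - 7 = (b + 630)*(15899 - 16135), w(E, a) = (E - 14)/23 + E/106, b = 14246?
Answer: -4279593583/1219 ≈ -3.5107e+6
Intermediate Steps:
w(E, a) = -14/23 + 129*E/2438 (w(E, a) = (-14 + E)*(1/23) + E*(1/106) = (-14/23 + E/23) + E/106 = -14/23 + 129*E/2438)
o = -3510729 (o = 7 + (14246 + 630)*(15899 - 16135) = 7 + 14876*(-236) = 7 - 3510736 = -3510729)
o + w(g, 43) = -3510729 + (-14/23 + (129/2438)*(-220)) = -3510729 + (-14/23 - 14190/1219) = -3510729 - 14932/1219 = -4279593583/1219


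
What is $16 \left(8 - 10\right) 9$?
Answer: $-288$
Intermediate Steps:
$16 \left(8 - 10\right) 9 = 16 \left(-2\right) 9 = \left(-32\right) 9 = -288$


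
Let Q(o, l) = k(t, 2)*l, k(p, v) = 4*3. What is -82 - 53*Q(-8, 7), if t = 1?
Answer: -4534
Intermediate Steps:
k(p, v) = 12
Q(o, l) = 12*l
-82 - 53*Q(-8, 7) = -82 - 636*7 = -82 - 53*84 = -82 - 4452 = -4534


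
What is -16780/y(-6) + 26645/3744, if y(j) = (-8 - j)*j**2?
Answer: 299735/1248 ≈ 240.17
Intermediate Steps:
y(j) = j**2*(-8 - j)
-16780/y(-6) + 26645/3744 = -16780*1/(36*(-8 - 1*(-6))) + 26645/3744 = -16780*1/(36*(-8 + 6)) + 26645*(1/3744) = -16780/(36*(-2)) + 26645/3744 = -16780/(-72) + 26645/3744 = -16780*(-1/72) + 26645/3744 = 4195/18 + 26645/3744 = 299735/1248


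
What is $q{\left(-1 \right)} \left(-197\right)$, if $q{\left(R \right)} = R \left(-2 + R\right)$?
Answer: $-591$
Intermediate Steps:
$q{\left(-1 \right)} \left(-197\right) = - (-2 - 1) \left(-197\right) = \left(-1\right) \left(-3\right) \left(-197\right) = 3 \left(-197\right) = -591$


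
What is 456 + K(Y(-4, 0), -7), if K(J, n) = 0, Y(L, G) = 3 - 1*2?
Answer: 456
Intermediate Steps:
Y(L, G) = 1 (Y(L, G) = 3 - 2 = 1)
456 + K(Y(-4, 0), -7) = 456 + 0 = 456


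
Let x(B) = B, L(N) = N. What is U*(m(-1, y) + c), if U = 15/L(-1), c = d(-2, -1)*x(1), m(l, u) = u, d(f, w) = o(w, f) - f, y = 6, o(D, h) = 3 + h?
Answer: -135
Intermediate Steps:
d(f, w) = 3 (d(f, w) = (3 + f) - f = 3)
c = 3 (c = 3*1 = 3)
U = -15 (U = 15/(-1) = 15*(-1) = -15)
U*(m(-1, y) + c) = -15*(6 + 3) = -15*9 = -135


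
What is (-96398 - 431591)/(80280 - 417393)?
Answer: 75427/48159 ≈ 1.5662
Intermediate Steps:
(-96398 - 431591)/(80280 - 417393) = -527989/(-337113) = -527989*(-1/337113) = 75427/48159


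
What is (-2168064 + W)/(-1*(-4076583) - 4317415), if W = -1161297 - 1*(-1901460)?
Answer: 1427901/240832 ≈ 5.9290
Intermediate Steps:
W = 740163 (W = -1161297 + 1901460 = 740163)
(-2168064 + W)/(-1*(-4076583) - 4317415) = (-2168064 + 740163)/(-1*(-4076583) - 4317415) = -1427901/(4076583 - 4317415) = -1427901/(-240832) = -1427901*(-1/240832) = 1427901/240832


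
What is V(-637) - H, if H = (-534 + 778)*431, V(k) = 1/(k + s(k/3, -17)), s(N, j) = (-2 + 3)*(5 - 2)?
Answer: -66673977/634 ≈ -1.0516e+5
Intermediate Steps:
s(N, j) = 3 (s(N, j) = 1*3 = 3)
V(k) = 1/(3 + k) (V(k) = 1/(k + 3) = 1/(3 + k))
H = 105164 (H = 244*431 = 105164)
V(-637) - H = 1/(3 - 637) - 1*105164 = 1/(-634) - 105164 = -1/634 - 105164 = -66673977/634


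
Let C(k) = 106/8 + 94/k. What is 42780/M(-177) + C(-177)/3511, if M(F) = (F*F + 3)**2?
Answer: 31064230895/8473207366974 ≈ 0.0036662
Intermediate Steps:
M(F) = (3 + F**2)**2 (M(F) = (F**2 + 3)**2 = (3 + F**2)**2)
C(k) = 53/4 + 94/k (C(k) = 106*(1/8) + 94/k = 53/4 + 94/k)
42780/M(-177) + C(-177)/3511 = 42780/((3 + (-177)**2)**2) + (53/4 + 94/(-177))/3511 = 42780/((3 + 31329)**2) + (53/4 + 94*(-1/177))*(1/3511) = 42780/(31332**2) + (53/4 - 94/177)*(1/3511) = 42780/981694224 + (9005/708)*(1/3511) = 42780*(1/981694224) + 9005/2485788 = 3565/81807852 + 9005/2485788 = 31064230895/8473207366974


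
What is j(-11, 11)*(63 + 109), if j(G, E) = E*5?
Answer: 9460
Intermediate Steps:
j(G, E) = 5*E
j(-11, 11)*(63 + 109) = (5*11)*(63 + 109) = 55*172 = 9460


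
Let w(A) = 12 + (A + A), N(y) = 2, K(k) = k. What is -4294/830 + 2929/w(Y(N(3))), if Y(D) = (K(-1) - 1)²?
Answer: 234519/1660 ≈ 141.28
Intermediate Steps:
Y(D) = 4 (Y(D) = (-1 - 1)² = (-2)² = 4)
w(A) = 12 + 2*A
-4294/830 + 2929/w(Y(N(3))) = -4294/830 + 2929/(12 + 2*4) = -4294*1/830 + 2929/(12 + 8) = -2147/415 + 2929/20 = 234519/1660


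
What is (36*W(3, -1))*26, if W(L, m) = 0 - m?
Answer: 936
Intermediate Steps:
W(L, m) = -m
(36*W(3, -1))*26 = (36*(-1*(-1)))*26 = (36*1)*26 = 36*26 = 936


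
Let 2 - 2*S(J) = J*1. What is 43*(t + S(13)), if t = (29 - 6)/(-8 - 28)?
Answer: -9503/36 ≈ -263.97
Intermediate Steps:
S(J) = 1 - J/2
t = -23/36 (t = 23/(-36) = 23*(-1/36) = -23/36 ≈ -0.63889)
43*(t + S(13)) = 43*(-23/36 + (1 - ½*13)) = 43*(-23/36 + (1 - 13/2)) = 43*(-23/36 - 11/2) = 43*(-221/36) = -9503/36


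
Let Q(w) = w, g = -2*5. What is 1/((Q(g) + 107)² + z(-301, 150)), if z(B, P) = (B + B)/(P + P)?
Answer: 150/1411049 ≈ 0.00010630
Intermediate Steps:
g = -10
z(B, P) = B/P (z(B, P) = (2*B)/((2*P)) = (2*B)*(1/(2*P)) = B/P)
1/((Q(g) + 107)² + z(-301, 150)) = 1/((-10 + 107)² - 301/150) = 1/(97² - 301*1/150) = 1/(9409 - 301/150) = 1/(1411049/150) = 150/1411049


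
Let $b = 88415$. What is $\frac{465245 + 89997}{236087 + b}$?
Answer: $\frac{277621}{162251} \approx 1.7111$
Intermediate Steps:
$\frac{465245 + 89997}{236087 + b} = \frac{465245 + 89997}{236087 + 88415} = \frac{555242}{324502} = 555242 \cdot \frac{1}{324502} = \frac{277621}{162251}$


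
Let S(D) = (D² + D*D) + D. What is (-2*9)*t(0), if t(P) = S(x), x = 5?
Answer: -990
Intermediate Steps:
S(D) = D + 2*D² (S(D) = (D² + D²) + D = 2*D² + D = D + 2*D²)
t(P) = 55 (t(P) = 5*(1 + 2*5) = 5*(1 + 10) = 5*11 = 55)
(-2*9)*t(0) = -2*9*55 = -18*55 = -990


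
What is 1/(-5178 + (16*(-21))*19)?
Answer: -1/11562 ≈ -8.6490e-5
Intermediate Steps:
1/(-5178 + (16*(-21))*19) = 1/(-5178 - 336*19) = 1/(-5178 - 6384) = 1/(-11562) = -1/11562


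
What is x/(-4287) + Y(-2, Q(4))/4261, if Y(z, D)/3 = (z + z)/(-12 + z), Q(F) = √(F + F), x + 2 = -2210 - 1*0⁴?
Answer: 66003046/127868349 ≈ 0.51618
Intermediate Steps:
x = -2212 (x = -2 + (-2210 - 1*0⁴) = -2 + (-2210 - 1*0) = -2 + (-2210 + 0) = -2 - 2210 = -2212)
Q(F) = √2*√F (Q(F) = √(2*F) = √2*√F)
Y(z, D) = 6*z/(-12 + z) (Y(z, D) = 3*((z + z)/(-12 + z)) = 3*((2*z)/(-12 + z)) = 3*(2*z/(-12 + z)) = 6*z/(-12 + z))
x/(-4287) + Y(-2, Q(4))/4261 = -2212/(-4287) + (6*(-2)/(-12 - 2))/4261 = -2212*(-1/4287) + (6*(-2)/(-14))*(1/4261) = 2212/4287 + (6*(-2)*(-1/14))*(1/4261) = 2212/4287 + (6/7)*(1/4261) = 2212/4287 + 6/29827 = 66003046/127868349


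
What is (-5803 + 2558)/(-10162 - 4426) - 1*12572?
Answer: -183397091/14588 ≈ -12572.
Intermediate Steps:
(-5803 + 2558)/(-10162 - 4426) - 1*12572 = -3245/(-14588) - 12572 = -3245*(-1/14588) - 12572 = 3245/14588 - 12572 = -183397091/14588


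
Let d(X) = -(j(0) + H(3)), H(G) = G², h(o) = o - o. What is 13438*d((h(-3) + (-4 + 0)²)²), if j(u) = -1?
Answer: -107504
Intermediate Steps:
h(o) = 0
d(X) = -8 (d(X) = -(-1 + 3²) = -(-1 + 9) = -1*8 = -8)
13438*d((h(-3) + (-4 + 0)²)²) = 13438*(-8) = -107504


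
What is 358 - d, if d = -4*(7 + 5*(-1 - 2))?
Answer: 326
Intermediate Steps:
d = 32 (d = -4*(7 + 5*(-3)) = -4*(7 - 15) = -4*(-8) = 32)
358 - d = 358 - 1*32 = 358 - 32 = 326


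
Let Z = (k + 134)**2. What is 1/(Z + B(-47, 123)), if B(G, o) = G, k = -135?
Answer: -1/46 ≈ -0.021739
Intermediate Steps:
Z = 1 (Z = (-135 + 134)**2 = (-1)**2 = 1)
1/(Z + B(-47, 123)) = 1/(1 - 47) = 1/(-46) = -1/46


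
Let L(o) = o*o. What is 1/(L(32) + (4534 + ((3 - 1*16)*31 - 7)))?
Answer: 1/5148 ≈ 0.00019425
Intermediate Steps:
L(o) = o²
1/(L(32) + (4534 + ((3 - 1*16)*31 - 7))) = 1/(32² + (4534 + ((3 - 1*16)*31 - 7))) = 1/(1024 + (4534 + ((3 - 16)*31 - 7))) = 1/(1024 + (4534 + (-13*31 - 7))) = 1/(1024 + (4534 + (-403 - 7))) = 1/(1024 + (4534 - 410)) = 1/(1024 + 4124) = 1/5148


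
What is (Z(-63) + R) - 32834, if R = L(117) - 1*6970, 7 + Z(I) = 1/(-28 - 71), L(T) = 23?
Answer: -3939013/99 ≈ -39788.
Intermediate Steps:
Z(I) = -694/99 (Z(I) = -7 + 1/(-28 - 71) = -7 + 1/(-99) = -7 - 1/99 = -694/99)
R = -6947 (R = 23 - 1*6970 = 23 - 6970 = -6947)
(Z(-63) + R) - 32834 = (-694/99 - 6947) - 32834 = -688447/99 - 32834 = -3939013/99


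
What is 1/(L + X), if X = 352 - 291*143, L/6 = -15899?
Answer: -1/136655 ≈ -7.3177e-6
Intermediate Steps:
L = -95394 (L = 6*(-15899) = -95394)
X = -41261 (X = 352 - 41613 = -41261)
1/(L + X) = 1/(-95394 - 41261) = 1/(-136655) = -1/136655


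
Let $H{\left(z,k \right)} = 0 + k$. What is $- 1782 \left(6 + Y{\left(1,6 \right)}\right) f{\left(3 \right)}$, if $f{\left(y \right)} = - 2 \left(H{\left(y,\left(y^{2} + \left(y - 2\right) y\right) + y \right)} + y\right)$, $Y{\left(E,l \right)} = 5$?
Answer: $705672$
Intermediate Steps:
$H{\left(z,k \right)} = k$
$f{\left(y \right)} = - 4 y - 2 y^{2} - 2 y \left(-2 + y\right)$ ($f{\left(y \right)} = - 2 \left(\left(\left(y^{2} + \left(y - 2\right) y\right) + y\right) + y\right) = - 2 \left(\left(\left(y^{2} + \left(-2 + y\right) y\right) + y\right) + y\right) = - 2 \left(\left(\left(y^{2} + y \left(-2 + y\right)\right) + y\right) + y\right) = - 2 \left(\left(y + y^{2} + y \left(-2 + y\right)\right) + y\right) = - 2 \left(y^{2} + 2 y + y \left(-2 + y\right)\right) = - 4 y - 2 y^{2} - 2 y \left(-2 + y\right)$)
$- 1782 \left(6 + Y{\left(1,6 \right)}\right) f{\left(3 \right)} = - 1782 \left(6 + 5\right) \left(- 4 \cdot 3^{2}\right) = - 1782 \cdot 11 \left(\left(-4\right) 9\right) = - 1782 \cdot 11 \left(-36\right) = \left(-1782\right) \left(-396\right) = 705672$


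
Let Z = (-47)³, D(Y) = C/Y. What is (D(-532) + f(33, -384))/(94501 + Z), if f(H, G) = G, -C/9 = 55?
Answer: 203793/4959304 ≈ 0.041093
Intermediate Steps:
C = -495 (C = -9*55 = -495)
D(Y) = -495/Y
Z = -103823
(D(-532) + f(33, -384))/(94501 + Z) = (-495/(-532) - 384)/(94501 - 103823) = (-495*(-1/532) - 384)/(-9322) = (495/532 - 384)*(-1/9322) = -203793/532*(-1/9322) = 203793/4959304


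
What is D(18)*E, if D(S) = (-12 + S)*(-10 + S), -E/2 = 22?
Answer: -2112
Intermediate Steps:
E = -44 (E = -2*22 = -44)
D(18)*E = (120 + 18**2 - 22*18)*(-44) = (120 + 324 - 396)*(-44) = 48*(-44) = -2112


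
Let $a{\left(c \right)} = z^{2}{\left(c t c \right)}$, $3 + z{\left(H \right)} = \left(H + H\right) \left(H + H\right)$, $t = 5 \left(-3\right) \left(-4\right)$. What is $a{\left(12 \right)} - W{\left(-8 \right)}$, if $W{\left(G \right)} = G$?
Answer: $89161002690969617$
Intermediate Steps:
$t = 60$ ($t = \left(-15\right) \left(-4\right) = 60$)
$z{\left(H \right)} = -3 + 4 H^{2}$ ($z{\left(H \right)} = -3 + \left(H + H\right) \left(H + H\right) = -3 + 2 H 2 H = -3 + 4 H^{2}$)
$a{\left(c \right)} = \left(-3 + 14400 c^{4}\right)^{2}$ ($a{\left(c \right)} = \left(-3 + 4 \left(c 60 c\right)^{2}\right)^{2} = \left(-3 + 4 \left(60 c c\right)^{2}\right)^{2} = \left(-3 + 4 \left(60 c^{2}\right)^{2}\right)^{2} = \left(-3 + 4 \cdot 3600 c^{4}\right)^{2} = \left(-3 + 14400 c^{4}\right)^{2}$)
$a{\left(12 \right)} - W{\left(-8 \right)} = 9 \left(-1 + 4800 \cdot 12^{4}\right)^{2} - -8 = 9 \left(-1 + 4800 \cdot 20736\right)^{2} + 8 = 9 \left(-1 + 99532800\right)^{2} + 8 = 9 \cdot 99532799^{2} + 8 = 9 \cdot 9906778076774401 + 8 = 89161002690969609 + 8 = 89161002690969617$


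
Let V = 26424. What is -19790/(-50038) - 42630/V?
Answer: -134182415/110183676 ≈ -1.2178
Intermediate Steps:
-19790/(-50038) - 42630/V = -19790/(-50038) - 42630/26424 = -19790*(-1/50038) - 42630*1/26424 = 9895/25019 - 7105/4404 = -134182415/110183676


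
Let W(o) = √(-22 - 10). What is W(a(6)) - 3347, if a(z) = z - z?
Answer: -3347 + 4*I*√2 ≈ -3347.0 + 5.6569*I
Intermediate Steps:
a(z) = 0
W(o) = 4*I*√2 (W(o) = √(-32) = 4*I*√2)
W(a(6)) - 3347 = 4*I*√2 - 3347 = -3347 + 4*I*√2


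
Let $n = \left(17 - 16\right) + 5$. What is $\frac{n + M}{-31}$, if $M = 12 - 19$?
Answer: $\frac{1}{31} \approx 0.032258$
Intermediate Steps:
$M = -7$ ($M = 12 - 19 = -7$)
$n = 6$ ($n = 1 + 5 = 6$)
$\frac{n + M}{-31} = \frac{6 - 7}{-31} = \left(- \frac{1}{31}\right) \left(-1\right) = \frac{1}{31}$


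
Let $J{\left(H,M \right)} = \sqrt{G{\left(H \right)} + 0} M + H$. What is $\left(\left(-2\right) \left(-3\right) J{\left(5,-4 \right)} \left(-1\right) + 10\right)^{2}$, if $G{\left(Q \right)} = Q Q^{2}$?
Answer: $72400 - 4800 \sqrt{5} \approx 61667.0$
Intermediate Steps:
$G{\left(Q \right)} = Q^{3}$
$J{\left(H,M \right)} = H + M \sqrt{H^{3}}$ ($J{\left(H,M \right)} = \sqrt{H^{3} + 0} M + H = \sqrt{H^{3}} M + H = M \sqrt{H^{3}} + H = H + M \sqrt{H^{3}}$)
$\left(\left(-2\right) \left(-3\right) J{\left(5,-4 \right)} \left(-1\right) + 10\right)^{2} = \left(\left(-2\right) \left(-3\right) \left(5 - 4 \sqrt{5^{3}}\right) \left(-1\right) + 10\right)^{2} = \left(6 \left(5 - 4 \sqrt{125}\right) \left(-1\right) + 10\right)^{2} = \left(6 \left(5 - 4 \cdot 5 \sqrt{5}\right) \left(-1\right) + 10\right)^{2} = \left(6 \left(5 - 20 \sqrt{5}\right) \left(-1\right) + 10\right)^{2} = \left(\left(30 - 120 \sqrt{5}\right) \left(-1\right) + 10\right)^{2} = \left(\left(-30 + 120 \sqrt{5}\right) + 10\right)^{2} = \left(-20 + 120 \sqrt{5}\right)^{2}$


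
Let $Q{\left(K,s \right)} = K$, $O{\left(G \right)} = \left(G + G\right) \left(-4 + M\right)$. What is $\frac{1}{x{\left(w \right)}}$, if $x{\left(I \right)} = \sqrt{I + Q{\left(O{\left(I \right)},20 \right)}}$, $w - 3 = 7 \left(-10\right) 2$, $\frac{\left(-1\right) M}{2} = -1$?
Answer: $\frac{\sqrt{411}}{411} \approx 0.049326$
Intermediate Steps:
$M = 2$ ($M = \left(-2\right) \left(-1\right) = 2$)
$O{\left(G \right)} = - 4 G$ ($O{\left(G \right)} = \left(G + G\right) \left(-4 + 2\right) = 2 G \left(-2\right) = - 4 G$)
$w = -137$ ($w = 3 + 7 \left(-10\right) 2 = 3 - 140 = -137$)
$x{\left(I \right)} = \sqrt{3} \sqrt{- I}$ ($x{\left(I \right)} = \sqrt{I - 4 I} = \sqrt{- 3 I} = \sqrt{3} \sqrt{- I}$)
$\frac{1}{x{\left(w \right)}} = \frac{1}{\sqrt{3} \sqrt{\left(-1\right) \left(-137\right)}} = \frac{1}{\sqrt{3} \sqrt{137}} = \frac{1}{\sqrt{411}} = \frac{\sqrt{411}}{411}$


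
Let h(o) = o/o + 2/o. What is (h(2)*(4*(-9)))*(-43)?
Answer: 3096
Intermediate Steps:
h(o) = 1 + 2/o
(h(2)*(4*(-9)))*(-43) = (((2 + 2)/2)*(4*(-9)))*(-43) = (((½)*4)*(-36))*(-43) = (2*(-36))*(-43) = -72*(-43) = 3096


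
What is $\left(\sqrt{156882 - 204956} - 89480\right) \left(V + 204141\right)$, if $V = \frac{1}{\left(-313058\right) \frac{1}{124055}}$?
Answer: $- \frac{2859237169763020}{156529} + \frac{2748037512289 i \sqrt{26}}{313058} \approx -1.8266 \cdot 10^{10} + 4.4759 \cdot 10^{7} i$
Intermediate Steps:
$V = - \frac{124055}{313058}$ ($V = \frac{1}{\left(-313058\right) \frac{1}{124055}} = \frac{1}{- \frac{313058}{124055}} = - \frac{124055}{313058} \approx -0.39627$)
$\left(\sqrt{156882 - 204956} - 89480\right) \left(V + 204141\right) = \left(\sqrt{156882 - 204956} - 89480\right) \left(- \frac{124055}{313058} + 204141\right) = \left(\sqrt{-48074} - 89480\right) \frac{63907849123}{313058} = \left(43 i \sqrt{26} - 89480\right) \frac{63907849123}{313058} = \left(-89480 + 43 i \sqrt{26}\right) \frac{63907849123}{313058} = - \frac{2859237169763020}{156529} + \frac{2748037512289 i \sqrt{26}}{313058}$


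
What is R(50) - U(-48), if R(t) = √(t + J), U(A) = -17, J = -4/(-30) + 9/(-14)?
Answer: 17 + √2182530/210 ≈ 24.035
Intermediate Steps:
J = -107/210 (J = -4*(-1/30) + 9*(-1/14) = 2/15 - 9/14 = -107/210 ≈ -0.50952)
R(t) = √(-107/210 + t) (R(t) = √(t - 107/210) = √(-107/210 + t))
R(50) - U(-48) = √(-22470 + 44100*50)/210 - 1*(-17) = √(-22470 + 2205000)/210 + 17 = √2182530/210 + 17 = 17 + √2182530/210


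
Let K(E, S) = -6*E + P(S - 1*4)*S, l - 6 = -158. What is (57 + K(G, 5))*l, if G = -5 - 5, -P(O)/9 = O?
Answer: -10944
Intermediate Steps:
P(O) = -9*O
l = -152 (l = 6 - 158 = -152)
G = -10
K(E, S) = -6*E + S*(36 - 9*S) (K(E, S) = -6*E + (-9*(S - 1*4))*S = -6*E + (-9*(S - 4))*S = -6*E + (-9*(-4 + S))*S = -6*E + (36 - 9*S)*S = -6*E + S*(36 - 9*S))
(57 + K(G, 5))*l = (57 + (-6*(-10) - 9*5*(-4 + 5)))*(-152) = (57 + (60 - 9*5*1))*(-152) = (57 + (60 - 45))*(-152) = (57 + 15)*(-152) = 72*(-152) = -10944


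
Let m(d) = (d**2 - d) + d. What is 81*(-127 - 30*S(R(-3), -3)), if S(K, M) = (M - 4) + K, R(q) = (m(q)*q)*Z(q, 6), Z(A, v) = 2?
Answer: 137943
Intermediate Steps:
m(d) = d**2
R(q) = 2*q**3 (R(q) = (q**2*q)*2 = q**3*2 = 2*q**3)
S(K, M) = -4 + K + M (S(K, M) = (-4 + M) + K = -4 + K + M)
81*(-127 - 30*S(R(-3), -3)) = 81*(-127 - 30*(-4 + 2*(-3)**3 - 3)) = 81*(-127 - 30*(-4 + 2*(-27) - 3)) = 81*(-127 - 30*(-4 - 54 - 3)) = 81*(-127 - 30*(-61)) = 81*(-127 + 1830) = 81*1703 = 137943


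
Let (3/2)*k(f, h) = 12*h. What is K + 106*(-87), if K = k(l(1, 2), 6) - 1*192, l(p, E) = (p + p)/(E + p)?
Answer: -9366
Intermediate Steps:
l(p, E) = 2*p/(E + p) (l(p, E) = (2*p)/(E + p) = 2*p/(E + p))
k(f, h) = 8*h (k(f, h) = 2*(12*h)/3 = 8*h)
K = -144 (K = 8*6 - 1*192 = 48 - 192 = -144)
K + 106*(-87) = -144 + 106*(-87) = -144 - 9222 = -9366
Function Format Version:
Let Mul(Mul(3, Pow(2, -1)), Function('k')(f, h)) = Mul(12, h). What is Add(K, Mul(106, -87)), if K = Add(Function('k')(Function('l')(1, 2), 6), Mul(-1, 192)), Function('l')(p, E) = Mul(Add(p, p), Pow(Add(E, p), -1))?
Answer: -9366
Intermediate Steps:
Function('l')(p, E) = Mul(2, p, Pow(Add(E, p), -1)) (Function('l')(p, E) = Mul(Mul(2, p), Pow(Add(E, p), -1)) = Mul(2, p, Pow(Add(E, p), -1)))
Function('k')(f, h) = Mul(8, h) (Function('k')(f, h) = Mul(Rational(2, 3), Mul(12, h)) = Mul(8, h))
K = -144 (K = Add(Mul(8, 6), Mul(-1, 192)) = Add(48, -192) = -144)
Add(K, Mul(106, -87)) = Add(-144, Mul(106, -87)) = Add(-144, -9222) = -9366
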